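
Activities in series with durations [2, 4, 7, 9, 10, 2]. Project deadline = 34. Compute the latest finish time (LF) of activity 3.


LF(activity 3) = deadline - sum of successor durations
Successors: activities 4 through 6 with durations [9, 10, 2]
Sum of successor durations = 21
LF = 34 - 21 = 13

13


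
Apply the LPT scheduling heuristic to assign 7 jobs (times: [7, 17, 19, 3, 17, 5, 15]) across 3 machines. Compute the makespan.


Sort jobs in decreasing order (LPT): [19, 17, 17, 15, 7, 5, 3]
Assign each job to the least loaded machine:
  Machine 1: jobs [19, 5, 3], load = 27
  Machine 2: jobs [17, 15], load = 32
  Machine 3: jobs [17, 7], load = 24
Makespan = max load = 32

32


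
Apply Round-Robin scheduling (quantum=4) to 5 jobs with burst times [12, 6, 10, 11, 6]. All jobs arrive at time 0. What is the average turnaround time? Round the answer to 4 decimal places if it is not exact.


Time quantum = 4
Execution trace:
  J1 runs 4 units, time = 4
  J2 runs 4 units, time = 8
  J3 runs 4 units, time = 12
  J4 runs 4 units, time = 16
  J5 runs 4 units, time = 20
  J1 runs 4 units, time = 24
  J2 runs 2 units, time = 26
  J3 runs 4 units, time = 30
  J4 runs 4 units, time = 34
  J5 runs 2 units, time = 36
  J1 runs 4 units, time = 40
  J3 runs 2 units, time = 42
  J4 runs 3 units, time = 45
Finish times: [40, 26, 42, 45, 36]
Average turnaround = 189/5 = 37.8

37.8


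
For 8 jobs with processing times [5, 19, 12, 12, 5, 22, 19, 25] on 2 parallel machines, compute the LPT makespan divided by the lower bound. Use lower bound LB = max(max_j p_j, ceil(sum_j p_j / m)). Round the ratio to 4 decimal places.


LPT order: [25, 22, 19, 19, 12, 12, 5, 5]
Machine loads after assignment: [61, 58]
LPT makespan = 61
Lower bound = max(max_job, ceil(total/2)) = max(25, 60) = 60
Ratio = 61 / 60 = 1.0167

1.0167


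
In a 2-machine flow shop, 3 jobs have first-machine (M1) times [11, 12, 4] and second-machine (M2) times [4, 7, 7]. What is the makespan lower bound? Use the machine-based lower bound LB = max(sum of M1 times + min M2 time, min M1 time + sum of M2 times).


LB1 = sum(M1 times) + min(M2 times) = 27 + 4 = 31
LB2 = min(M1 times) + sum(M2 times) = 4 + 18 = 22
Lower bound = max(LB1, LB2) = max(31, 22) = 31

31


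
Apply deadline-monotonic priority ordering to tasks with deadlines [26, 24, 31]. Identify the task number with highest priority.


Sort tasks by relative deadline (ascending):
  Task 2: deadline = 24
  Task 1: deadline = 26
  Task 3: deadline = 31
Priority order (highest first): [2, 1, 3]
Highest priority task = 2

2


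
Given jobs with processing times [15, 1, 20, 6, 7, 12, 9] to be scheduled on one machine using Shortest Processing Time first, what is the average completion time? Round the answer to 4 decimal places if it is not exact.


Sort jobs by processing time (SPT order): [1, 6, 7, 9, 12, 15, 20]
Compute completion times sequentially:
  Job 1: processing = 1, completes at 1
  Job 2: processing = 6, completes at 7
  Job 3: processing = 7, completes at 14
  Job 4: processing = 9, completes at 23
  Job 5: processing = 12, completes at 35
  Job 6: processing = 15, completes at 50
  Job 7: processing = 20, completes at 70
Sum of completion times = 200
Average completion time = 200/7 = 28.5714

28.5714


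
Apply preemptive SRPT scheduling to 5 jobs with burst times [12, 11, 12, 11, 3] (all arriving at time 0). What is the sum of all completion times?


Since all jobs arrive at t=0, SRPT equals SPT ordering.
SPT order: [3, 11, 11, 12, 12]
Completion times:
  Job 1: p=3, C=3
  Job 2: p=11, C=14
  Job 3: p=11, C=25
  Job 4: p=12, C=37
  Job 5: p=12, C=49
Total completion time = 3 + 14 + 25 + 37 + 49 = 128

128


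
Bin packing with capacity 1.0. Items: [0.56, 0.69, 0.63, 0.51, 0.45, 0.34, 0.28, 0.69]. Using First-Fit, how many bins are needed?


Place items sequentially using First-Fit:
  Item 0.56 -> new Bin 1
  Item 0.69 -> new Bin 2
  Item 0.63 -> new Bin 3
  Item 0.51 -> new Bin 4
  Item 0.45 -> Bin 4 (now 0.96)
  Item 0.34 -> Bin 1 (now 0.9)
  Item 0.28 -> Bin 2 (now 0.97)
  Item 0.69 -> new Bin 5
Total bins used = 5

5


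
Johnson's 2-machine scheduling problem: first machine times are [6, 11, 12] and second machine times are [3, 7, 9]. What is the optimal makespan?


Apply Johnson's rule:
  Group 1 (a <= b): []
  Group 2 (a > b): [(3, 12, 9), (2, 11, 7), (1, 6, 3)]
Optimal job order: [3, 2, 1]
Schedule:
  Job 3: M1 done at 12, M2 done at 21
  Job 2: M1 done at 23, M2 done at 30
  Job 1: M1 done at 29, M2 done at 33
Makespan = 33

33


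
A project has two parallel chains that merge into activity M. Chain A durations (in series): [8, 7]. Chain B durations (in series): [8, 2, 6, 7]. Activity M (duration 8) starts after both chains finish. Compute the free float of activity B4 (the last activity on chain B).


ES(B4) = sum of predecessors on chain B = 16
EF(B4) = ES + duration = 16 + 7 = 23
Successor of B4 is M. ES(M) = max(sum(A), sum(B)) = max(15, 23) = 23
Free float = ES(successor) - EF(current) = 23 - 23 = 0

0


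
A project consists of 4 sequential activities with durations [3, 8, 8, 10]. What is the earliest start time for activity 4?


Activity 4 starts after activities 1 through 3 complete.
Predecessor durations: [3, 8, 8]
ES = 3 + 8 + 8 = 19

19


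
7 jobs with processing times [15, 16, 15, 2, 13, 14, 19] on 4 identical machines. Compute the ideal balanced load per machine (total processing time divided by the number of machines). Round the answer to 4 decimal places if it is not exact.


Total processing time = 15 + 16 + 15 + 2 + 13 + 14 + 19 = 94
Number of machines = 4
Ideal balanced load = 94 / 4 = 23.5

23.5


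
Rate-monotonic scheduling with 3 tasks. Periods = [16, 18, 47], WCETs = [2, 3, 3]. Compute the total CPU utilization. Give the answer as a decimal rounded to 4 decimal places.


Compute individual utilizations (exact fractions):
  Task 1: C/T = 2/16 = 1/8 (approx. 0.125)
  Task 2: C/T = 3/18 = 1/6 (approx. 0.1667)
  Task 3: C/T = 3/47 (approx. 0.0638)
Total utilization U = 1/8 + 1/6 + 3/47 = 401/1128
Rounded to 4 decimal places: U = 0.3555
RM (Liu & Layland) bound for 3 tasks = 0.779763; compare with U = 401/1128 (approx. 0.355496)
U <= bound, so schedulable by RM sufficient condition.

0.3555


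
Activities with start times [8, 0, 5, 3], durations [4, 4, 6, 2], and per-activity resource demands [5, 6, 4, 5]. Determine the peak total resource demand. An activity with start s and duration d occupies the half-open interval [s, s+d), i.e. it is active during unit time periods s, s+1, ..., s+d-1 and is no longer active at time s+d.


Each activity i is active on [start_i, start_i + duration_i).
Compute total resource usage per time slot:
  t=0: active resources = [6], total = 6
  t=1: active resources = [6], total = 6
  t=2: active resources = [6], total = 6
  t=3: active resources = [6, 5], total = 11
  t=4: active resources = [5], total = 5
  t=5: active resources = [4], total = 4
  t=6: active resources = [4], total = 4
  t=7: active resources = [4], total = 4
  t=8: active resources = [5, 4], total = 9
  t=9: active resources = [5, 4], total = 9
  t=10: active resources = [5, 4], total = 9
  t=11: active resources = [5], total = 5
Peak resource demand = 11

11


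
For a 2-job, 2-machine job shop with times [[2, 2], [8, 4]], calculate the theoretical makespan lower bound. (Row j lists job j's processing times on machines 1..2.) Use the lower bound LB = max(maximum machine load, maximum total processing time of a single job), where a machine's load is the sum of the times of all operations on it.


Machine loads:
  Machine 1: 2 + 8 = 10
  Machine 2: 2 + 4 = 6
Max machine load = 10
Job totals:
  Job 1: 4
  Job 2: 12
Max job total = 12
Lower bound = max(10, 12) = 12

12


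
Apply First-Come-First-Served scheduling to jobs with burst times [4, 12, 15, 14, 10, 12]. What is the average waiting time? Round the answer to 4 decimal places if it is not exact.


FCFS order (as given): [4, 12, 15, 14, 10, 12]
Waiting times:
  Job 1: wait = 0
  Job 2: wait = 4
  Job 3: wait = 16
  Job 4: wait = 31
  Job 5: wait = 45
  Job 6: wait = 55
Sum of waiting times = 151
Average waiting time = 151/6 = 25.1667

25.1667


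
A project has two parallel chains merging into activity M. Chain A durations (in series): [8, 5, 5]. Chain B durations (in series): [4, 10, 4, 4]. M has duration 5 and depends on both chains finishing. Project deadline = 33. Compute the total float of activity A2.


Forward pass: ES(A2) = sum of predecessors on chain A = 8
EF = ES + duration = 8 + 5 = 13
Backward pass: LF(M) = deadline = 33; LS(M) = 33 - 5 = 28
LF(A2) = LS(M) - sum(successors on chain A) = 28 - 5 = 23
LS = LF - duration = 23 - 5 = 18
Total float = LS - ES = 18 - 8 = 10

10


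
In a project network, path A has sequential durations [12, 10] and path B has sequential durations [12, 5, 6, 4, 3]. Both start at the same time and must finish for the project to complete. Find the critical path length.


Path A total = 12 + 10 = 22
Path B total = 12 + 5 + 6 + 4 + 3 = 30
Critical path = longest path = max(22, 30) = 30

30


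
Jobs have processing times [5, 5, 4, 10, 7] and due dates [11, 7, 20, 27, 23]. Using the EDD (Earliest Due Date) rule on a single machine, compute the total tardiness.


Sort by due date (EDD order): [(5, 7), (5, 11), (4, 20), (7, 23), (10, 27)]
Compute completion times and tardiness:
  Job 1: p=5, d=7, C=5, tardiness=max(0,5-7)=0
  Job 2: p=5, d=11, C=10, tardiness=max(0,10-11)=0
  Job 3: p=4, d=20, C=14, tardiness=max(0,14-20)=0
  Job 4: p=7, d=23, C=21, tardiness=max(0,21-23)=0
  Job 5: p=10, d=27, C=31, tardiness=max(0,31-27)=4
Total tardiness = 4

4


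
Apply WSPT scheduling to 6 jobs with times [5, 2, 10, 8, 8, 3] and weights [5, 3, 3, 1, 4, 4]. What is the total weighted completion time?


Compute p/w ratios and sort ascending (WSPT): [(2, 3), (3, 4), (5, 5), (8, 4), (10, 3), (8, 1)]
Compute weighted completion times:
  Job (p=2,w=3): C=2, w*C=3*2=6
  Job (p=3,w=4): C=5, w*C=4*5=20
  Job (p=5,w=5): C=10, w*C=5*10=50
  Job (p=8,w=4): C=18, w*C=4*18=72
  Job (p=10,w=3): C=28, w*C=3*28=84
  Job (p=8,w=1): C=36, w*C=1*36=36
Total weighted completion time = 268

268


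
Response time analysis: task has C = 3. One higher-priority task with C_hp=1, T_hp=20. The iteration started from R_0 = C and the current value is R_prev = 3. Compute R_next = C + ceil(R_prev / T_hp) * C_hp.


R_next = C + ceil(R_prev / T_hp) * C_hp
ceil(3 / 20) = ceil(0.15) = 1
Interference = 1 * 1 = 1
R_next = 3 + 1 = 4

4


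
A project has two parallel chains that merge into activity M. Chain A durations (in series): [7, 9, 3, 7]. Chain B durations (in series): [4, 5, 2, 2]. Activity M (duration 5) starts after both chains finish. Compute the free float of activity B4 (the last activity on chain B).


ES(B4) = sum of predecessors on chain B = 11
EF(B4) = ES + duration = 11 + 2 = 13
Successor of B4 is M. ES(M) = max(sum(A), sum(B)) = max(26, 13) = 26
Free float = ES(successor) - EF(current) = 26 - 13 = 13

13


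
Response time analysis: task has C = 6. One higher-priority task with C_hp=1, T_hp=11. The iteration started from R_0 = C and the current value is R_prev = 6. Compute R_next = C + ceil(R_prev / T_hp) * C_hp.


R_next = C + ceil(R_prev / T_hp) * C_hp
ceil(6 / 11) = ceil(0.5455) = 1
Interference = 1 * 1 = 1
R_next = 6 + 1 = 7

7


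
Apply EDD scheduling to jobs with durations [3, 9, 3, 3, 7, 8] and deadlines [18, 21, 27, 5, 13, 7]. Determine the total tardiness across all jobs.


Sort by due date (EDD order): [(3, 5), (8, 7), (7, 13), (3, 18), (9, 21), (3, 27)]
Compute completion times and tardiness:
  Job 1: p=3, d=5, C=3, tardiness=max(0,3-5)=0
  Job 2: p=8, d=7, C=11, tardiness=max(0,11-7)=4
  Job 3: p=7, d=13, C=18, tardiness=max(0,18-13)=5
  Job 4: p=3, d=18, C=21, tardiness=max(0,21-18)=3
  Job 5: p=9, d=21, C=30, tardiness=max(0,30-21)=9
  Job 6: p=3, d=27, C=33, tardiness=max(0,33-27)=6
Total tardiness = 27

27


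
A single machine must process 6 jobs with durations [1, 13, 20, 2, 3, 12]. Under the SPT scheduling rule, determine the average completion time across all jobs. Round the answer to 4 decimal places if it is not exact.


Sort jobs by processing time (SPT order): [1, 2, 3, 12, 13, 20]
Compute completion times sequentially:
  Job 1: processing = 1, completes at 1
  Job 2: processing = 2, completes at 3
  Job 3: processing = 3, completes at 6
  Job 4: processing = 12, completes at 18
  Job 5: processing = 13, completes at 31
  Job 6: processing = 20, completes at 51
Sum of completion times = 110
Average completion time = 110/6 = 18.3333

18.3333


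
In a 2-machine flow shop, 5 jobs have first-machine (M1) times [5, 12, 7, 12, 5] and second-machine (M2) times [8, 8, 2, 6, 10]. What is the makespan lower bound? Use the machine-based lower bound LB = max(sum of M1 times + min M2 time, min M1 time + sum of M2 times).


LB1 = sum(M1 times) + min(M2 times) = 41 + 2 = 43
LB2 = min(M1 times) + sum(M2 times) = 5 + 34 = 39
Lower bound = max(LB1, LB2) = max(43, 39) = 43

43


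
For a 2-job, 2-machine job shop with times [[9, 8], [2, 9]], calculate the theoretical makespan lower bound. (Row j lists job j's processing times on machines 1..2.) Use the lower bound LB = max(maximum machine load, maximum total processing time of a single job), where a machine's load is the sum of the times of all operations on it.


Machine loads:
  Machine 1: 9 + 2 = 11
  Machine 2: 8 + 9 = 17
Max machine load = 17
Job totals:
  Job 1: 17
  Job 2: 11
Max job total = 17
Lower bound = max(17, 17) = 17

17


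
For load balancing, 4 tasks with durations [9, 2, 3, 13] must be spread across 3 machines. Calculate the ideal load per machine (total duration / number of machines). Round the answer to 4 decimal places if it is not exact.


Total processing time = 9 + 2 + 3 + 13 = 27
Number of machines = 3
Ideal balanced load = 27 / 3 = 9.0

9.0


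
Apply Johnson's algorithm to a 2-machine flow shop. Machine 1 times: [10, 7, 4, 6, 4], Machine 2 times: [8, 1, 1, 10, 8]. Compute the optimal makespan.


Apply Johnson's rule:
  Group 1 (a <= b): [(5, 4, 8), (4, 6, 10)]
  Group 2 (a > b): [(1, 10, 8), (2, 7, 1), (3, 4, 1)]
Optimal job order: [5, 4, 1, 2, 3]
Schedule:
  Job 5: M1 done at 4, M2 done at 12
  Job 4: M1 done at 10, M2 done at 22
  Job 1: M1 done at 20, M2 done at 30
  Job 2: M1 done at 27, M2 done at 31
  Job 3: M1 done at 31, M2 done at 32
Makespan = 32

32


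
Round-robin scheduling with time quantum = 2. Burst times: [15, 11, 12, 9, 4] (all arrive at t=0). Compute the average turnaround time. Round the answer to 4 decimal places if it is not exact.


Time quantum = 2
Execution trace:
  J1 runs 2 units, time = 2
  J2 runs 2 units, time = 4
  J3 runs 2 units, time = 6
  J4 runs 2 units, time = 8
  J5 runs 2 units, time = 10
  J1 runs 2 units, time = 12
  J2 runs 2 units, time = 14
  J3 runs 2 units, time = 16
  J4 runs 2 units, time = 18
  J5 runs 2 units, time = 20
  J1 runs 2 units, time = 22
  J2 runs 2 units, time = 24
  J3 runs 2 units, time = 26
  J4 runs 2 units, time = 28
  J1 runs 2 units, time = 30
  J2 runs 2 units, time = 32
  J3 runs 2 units, time = 34
  J4 runs 2 units, time = 36
  J1 runs 2 units, time = 38
  J2 runs 2 units, time = 40
  J3 runs 2 units, time = 42
  J4 runs 1 units, time = 43
  J1 runs 2 units, time = 45
  J2 runs 1 units, time = 46
  J3 runs 2 units, time = 48
  J1 runs 2 units, time = 50
  J1 runs 1 units, time = 51
Finish times: [51, 46, 48, 43, 20]
Average turnaround = 208/5 = 41.6

41.6


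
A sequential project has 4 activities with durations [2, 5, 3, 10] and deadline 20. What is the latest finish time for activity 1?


LF(activity 1) = deadline - sum of successor durations
Successors: activities 2 through 4 with durations [5, 3, 10]
Sum of successor durations = 18
LF = 20 - 18 = 2

2


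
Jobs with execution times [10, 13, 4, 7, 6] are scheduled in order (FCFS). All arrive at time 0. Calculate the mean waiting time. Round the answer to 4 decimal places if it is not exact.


FCFS order (as given): [10, 13, 4, 7, 6]
Waiting times:
  Job 1: wait = 0
  Job 2: wait = 10
  Job 3: wait = 23
  Job 4: wait = 27
  Job 5: wait = 34
Sum of waiting times = 94
Average waiting time = 94/5 = 18.8

18.8


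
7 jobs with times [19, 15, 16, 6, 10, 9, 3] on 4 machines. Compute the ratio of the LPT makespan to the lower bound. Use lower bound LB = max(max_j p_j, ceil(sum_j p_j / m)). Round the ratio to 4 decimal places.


LPT order: [19, 16, 15, 10, 9, 6, 3]
Machine loads after assignment: [19, 19, 21, 19]
LPT makespan = 21
Lower bound = max(max_job, ceil(total/4)) = max(19, 20) = 20
Ratio = 21 / 20 = 1.05

1.05


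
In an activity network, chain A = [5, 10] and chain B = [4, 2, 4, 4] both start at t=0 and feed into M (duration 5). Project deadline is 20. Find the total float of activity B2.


Forward pass: ES(B2) = sum of predecessors on chain B = 4
EF = ES + duration = 4 + 2 = 6
Backward pass: LF(M) = deadline = 20; LS(M) = 20 - 5 = 15
LF(B2) = LS(M) - sum(successors on chain B) = 15 - 8 = 7
LS = LF - duration = 7 - 2 = 5
Total float = LS - ES = 5 - 4 = 1

1


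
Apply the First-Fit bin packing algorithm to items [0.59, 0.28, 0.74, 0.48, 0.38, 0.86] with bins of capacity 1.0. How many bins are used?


Place items sequentially using First-Fit:
  Item 0.59 -> new Bin 1
  Item 0.28 -> Bin 1 (now 0.87)
  Item 0.74 -> new Bin 2
  Item 0.48 -> new Bin 3
  Item 0.38 -> Bin 3 (now 0.86)
  Item 0.86 -> new Bin 4
Total bins used = 4

4


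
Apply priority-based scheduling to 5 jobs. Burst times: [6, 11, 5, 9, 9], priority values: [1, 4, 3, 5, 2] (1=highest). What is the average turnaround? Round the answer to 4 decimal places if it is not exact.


Sort by priority (ascending = highest first):
Order: [(1, 6), (2, 9), (3, 5), (4, 11), (5, 9)]
Completion times:
  Priority 1, burst=6, C=6
  Priority 2, burst=9, C=15
  Priority 3, burst=5, C=20
  Priority 4, burst=11, C=31
  Priority 5, burst=9, C=40
Average turnaround = 112/5 = 22.4

22.4


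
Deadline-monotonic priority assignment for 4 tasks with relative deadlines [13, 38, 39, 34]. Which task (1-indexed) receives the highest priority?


Sort tasks by relative deadline (ascending):
  Task 1: deadline = 13
  Task 4: deadline = 34
  Task 2: deadline = 38
  Task 3: deadline = 39
Priority order (highest first): [1, 4, 2, 3]
Highest priority task = 1

1


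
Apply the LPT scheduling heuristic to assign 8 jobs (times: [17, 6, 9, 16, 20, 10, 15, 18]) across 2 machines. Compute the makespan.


Sort jobs in decreasing order (LPT): [20, 18, 17, 16, 15, 10, 9, 6]
Assign each job to the least loaded machine:
  Machine 1: jobs [20, 16, 10, 9], load = 55
  Machine 2: jobs [18, 17, 15, 6], load = 56
Makespan = max load = 56

56


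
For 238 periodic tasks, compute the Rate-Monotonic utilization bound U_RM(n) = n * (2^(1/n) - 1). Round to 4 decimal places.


Compute 2^(1/238) = 1.0029166282
Subtract 1: 1.0029166282 - 1 = 0.0029166282
Multiply by n: 238 * 0.0029166282 = 0.6941575116
Round to 4 dp: 0.6942

0.6942


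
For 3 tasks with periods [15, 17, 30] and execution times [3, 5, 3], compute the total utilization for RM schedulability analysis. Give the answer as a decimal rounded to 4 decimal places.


Compute individual utilizations (exact fractions):
  Task 1: C/T = 3/15 = 1/5 (approx. 0.2)
  Task 2: C/T = 5/17 (approx. 0.2941)
  Task 3: C/T = 3/30 = 1/10 (approx. 0.1)
Total utilization U = 1/5 + 5/17 + 1/10 = 101/170
Rounded to 4 decimal places: U = 0.5941
RM (Liu & Layland) bound for 3 tasks = 0.779763; compare with U = 101/170 (approx. 0.594118)
U <= bound, so schedulable by RM sufficient condition.

0.5941


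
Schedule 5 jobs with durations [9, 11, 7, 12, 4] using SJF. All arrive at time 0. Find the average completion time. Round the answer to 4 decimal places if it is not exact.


SJF order (ascending): [4, 7, 9, 11, 12]
Completion times:
  Job 1: burst=4, C=4
  Job 2: burst=7, C=11
  Job 3: burst=9, C=20
  Job 4: burst=11, C=31
  Job 5: burst=12, C=43
Average completion = 109/5 = 21.8

21.8


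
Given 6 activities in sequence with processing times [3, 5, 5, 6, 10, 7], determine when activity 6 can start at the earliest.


Activity 6 starts after activities 1 through 5 complete.
Predecessor durations: [3, 5, 5, 6, 10]
ES = 3 + 5 + 5 + 6 + 10 = 29

29


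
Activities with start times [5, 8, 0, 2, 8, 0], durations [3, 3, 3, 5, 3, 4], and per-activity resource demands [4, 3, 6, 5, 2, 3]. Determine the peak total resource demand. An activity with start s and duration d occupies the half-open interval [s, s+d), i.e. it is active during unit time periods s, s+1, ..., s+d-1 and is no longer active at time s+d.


Each activity i is active on [start_i, start_i + duration_i).
Compute total resource usage per time slot:
  t=0: active resources = [6, 3], total = 9
  t=1: active resources = [6, 3], total = 9
  t=2: active resources = [6, 5, 3], total = 14
  t=3: active resources = [5, 3], total = 8
  t=4: active resources = [5], total = 5
  t=5: active resources = [4, 5], total = 9
  t=6: active resources = [4, 5], total = 9
  t=7: active resources = [4], total = 4
  t=8: active resources = [3, 2], total = 5
  t=9: active resources = [3, 2], total = 5
  t=10: active resources = [3, 2], total = 5
Peak resource demand = 14

14


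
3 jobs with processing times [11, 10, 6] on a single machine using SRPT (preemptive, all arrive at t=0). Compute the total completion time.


Since all jobs arrive at t=0, SRPT equals SPT ordering.
SPT order: [6, 10, 11]
Completion times:
  Job 1: p=6, C=6
  Job 2: p=10, C=16
  Job 3: p=11, C=27
Total completion time = 6 + 16 + 27 = 49

49


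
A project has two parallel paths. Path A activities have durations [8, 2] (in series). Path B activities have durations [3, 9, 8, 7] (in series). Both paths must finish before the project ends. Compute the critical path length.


Path A total = 8 + 2 = 10
Path B total = 3 + 9 + 8 + 7 = 27
Critical path = longest path = max(10, 27) = 27

27


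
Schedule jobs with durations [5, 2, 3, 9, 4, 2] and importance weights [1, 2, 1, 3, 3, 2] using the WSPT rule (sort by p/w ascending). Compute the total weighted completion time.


Compute p/w ratios and sort ascending (WSPT): [(2, 2), (2, 2), (4, 3), (3, 1), (9, 3), (5, 1)]
Compute weighted completion times:
  Job (p=2,w=2): C=2, w*C=2*2=4
  Job (p=2,w=2): C=4, w*C=2*4=8
  Job (p=4,w=3): C=8, w*C=3*8=24
  Job (p=3,w=1): C=11, w*C=1*11=11
  Job (p=9,w=3): C=20, w*C=3*20=60
  Job (p=5,w=1): C=25, w*C=1*25=25
Total weighted completion time = 132

132


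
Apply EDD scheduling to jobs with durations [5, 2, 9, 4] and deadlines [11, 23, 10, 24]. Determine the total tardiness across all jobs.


Sort by due date (EDD order): [(9, 10), (5, 11), (2, 23), (4, 24)]
Compute completion times and tardiness:
  Job 1: p=9, d=10, C=9, tardiness=max(0,9-10)=0
  Job 2: p=5, d=11, C=14, tardiness=max(0,14-11)=3
  Job 3: p=2, d=23, C=16, tardiness=max(0,16-23)=0
  Job 4: p=4, d=24, C=20, tardiness=max(0,20-24)=0
Total tardiness = 3

3


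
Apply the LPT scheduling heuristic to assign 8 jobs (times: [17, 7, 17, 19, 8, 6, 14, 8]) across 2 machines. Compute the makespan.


Sort jobs in decreasing order (LPT): [19, 17, 17, 14, 8, 8, 7, 6]
Assign each job to the least loaded machine:
  Machine 1: jobs [19, 14, 8, 7], load = 48
  Machine 2: jobs [17, 17, 8, 6], load = 48
Makespan = max load = 48

48


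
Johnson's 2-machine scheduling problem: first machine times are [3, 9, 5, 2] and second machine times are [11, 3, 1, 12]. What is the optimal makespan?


Apply Johnson's rule:
  Group 1 (a <= b): [(4, 2, 12), (1, 3, 11)]
  Group 2 (a > b): [(2, 9, 3), (3, 5, 1)]
Optimal job order: [4, 1, 2, 3]
Schedule:
  Job 4: M1 done at 2, M2 done at 14
  Job 1: M1 done at 5, M2 done at 25
  Job 2: M1 done at 14, M2 done at 28
  Job 3: M1 done at 19, M2 done at 29
Makespan = 29

29


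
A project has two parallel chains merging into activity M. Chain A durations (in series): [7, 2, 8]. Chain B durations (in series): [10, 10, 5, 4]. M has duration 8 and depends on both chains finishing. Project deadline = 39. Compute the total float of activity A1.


Forward pass: ES(A1) = sum of predecessors on chain A = 0
EF = ES + duration = 0 + 7 = 7
Backward pass: LF(M) = deadline = 39; LS(M) = 39 - 8 = 31
LF(A1) = LS(M) - sum(successors on chain A) = 31 - 10 = 21
LS = LF - duration = 21 - 7 = 14
Total float = LS - ES = 14 - 0 = 14

14


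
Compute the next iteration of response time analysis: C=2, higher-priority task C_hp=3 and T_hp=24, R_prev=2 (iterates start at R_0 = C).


R_next = C + ceil(R_prev / T_hp) * C_hp
ceil(2 / 24) = ceil(0.0833) = 1
Interference = 1 * 3 = 3
R_next = 2 + 3 = 5

5


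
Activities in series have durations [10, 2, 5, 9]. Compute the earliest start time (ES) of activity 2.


Activity 2 starts after activities 1 through 1 complete.
Predecessor durations: [10]
ES = 10 = 10

10


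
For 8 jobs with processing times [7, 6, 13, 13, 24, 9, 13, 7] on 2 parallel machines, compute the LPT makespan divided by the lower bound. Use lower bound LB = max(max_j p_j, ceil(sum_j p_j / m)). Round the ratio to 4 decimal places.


LPT order: [24, 13, 13, 13, 9, 7, 7, 6]
Machine loads after assignment: [44, 48]
LPT makespan = 48
Lower bound = max(max_job, ceil(total/2)) = max(24, 46) = 46
Ratio = 48 / 46 = 1.0435

1.0435


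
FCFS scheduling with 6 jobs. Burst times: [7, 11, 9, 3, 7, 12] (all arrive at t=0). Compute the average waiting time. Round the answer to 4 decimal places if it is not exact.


FCFS order (as given): [7, 11, 9, 3, 7, 12]
Waiting times:
  Job 1: wait = 0
  Job 2: wait = 7
  Job 3: wait = 18
  Job 4: wait = 27
  Job 5: wait = 30
  Job 6: wait = 37
Sum of waiting times = 119
Average waiting time = 119/6 = 19.8333

19.8333


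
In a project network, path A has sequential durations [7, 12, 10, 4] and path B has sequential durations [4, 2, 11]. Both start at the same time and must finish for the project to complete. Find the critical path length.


Path A total = 7 + 12 + 10 + 4 = 33
Path B total = 4 + 2 + 11 = 17
Critical path = longest path = max(33, 17) = 33

33


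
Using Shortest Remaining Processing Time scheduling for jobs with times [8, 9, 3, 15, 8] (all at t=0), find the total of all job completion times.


Since all jobs arrive at t=0, SRPT equals SPT ordering.
SPT order: [3, 8, 8, 9, 15]
Completion times:
  Job 1: p=3, C=3
  Job 2: p=8, C=11
  Job 3: p=8, C=19
  Job 4: p=9, C=28
  Job 5: p=15, C=43
Total completion time = 3 + 11 + 19 + 28 + 43 = 104

104


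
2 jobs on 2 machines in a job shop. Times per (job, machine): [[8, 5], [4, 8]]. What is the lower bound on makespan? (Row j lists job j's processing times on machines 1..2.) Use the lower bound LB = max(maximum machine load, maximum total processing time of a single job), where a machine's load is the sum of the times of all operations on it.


Machine loads:
  Machine 1: 8 + 4 = 12
  Machine 2: 5 + 8 = 13
Max machine load = 13
Job totals:
  Job 1: 13
  Job 2: 12
Max job total = 13
Lower bound = max(13, 13) = 13

13


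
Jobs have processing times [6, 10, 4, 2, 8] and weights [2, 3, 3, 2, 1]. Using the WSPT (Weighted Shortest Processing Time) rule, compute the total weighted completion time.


Compute p/w ratios and sort ascending (WSPT): [(2, 2), (4, 3), (6, 2), (10, 3), (8, 1)]
Compute weighted completion times:
  Job (p=2,w=2): C=2, w*C=2*2=4
  Job (p=4,w=3): C=6, w*C=3*6=18
  Job (p=6,w=2): C=12, w*C=2*12=24
  Job (p=10,w=3): C=22, w*C=3*22=66
  Job (p=8,w=1): C=30, w*C=1*30=30
Total weighted completion time = 142

142


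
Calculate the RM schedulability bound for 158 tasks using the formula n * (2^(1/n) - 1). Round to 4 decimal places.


Compute 2^(1/158) = 1.0043966445
Subtract 1: 1.0043966445 - 1 = 0.0043966445
Multiply by n: 158 * 0.0043966445 = 0.6946698310
Round to 4 dp: 0.6947

0.6947


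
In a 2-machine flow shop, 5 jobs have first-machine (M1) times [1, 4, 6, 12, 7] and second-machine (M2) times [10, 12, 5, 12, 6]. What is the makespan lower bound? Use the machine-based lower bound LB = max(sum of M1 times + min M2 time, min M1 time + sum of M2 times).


LB1 = sum(M1 times) + min(M2 times) = 30 + 5 = 35
LB2 = min(M1 times) + sum(M2 times) = 1 + 45 = 46
Lower bound = max(LB1, LB2) = max(35, 46) = 46

46


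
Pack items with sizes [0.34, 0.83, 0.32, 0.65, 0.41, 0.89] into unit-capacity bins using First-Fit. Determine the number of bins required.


Place items sequentially using First-Fit:
  Item 0.34 -> new Bin 1
  Item 0.83 -> new Bin 2
  Item 0.32 -> Bin 1 (now 0.66)
  Item 0.65 -> new Bin 3
  Item 0.41 -> new Bin 4
  Item 0.89 -> new Bin 5
Total bins used = 5

5


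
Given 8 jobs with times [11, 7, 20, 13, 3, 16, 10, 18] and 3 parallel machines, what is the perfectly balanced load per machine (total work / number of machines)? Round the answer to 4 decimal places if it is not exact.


Total processing time = 11 + 7 + 20 + 13 + 3 + 16 + 10 + 18 = 98
Number of machines = 3
Ideal balanced load = 98 / 3 = 32.6667

32.6667


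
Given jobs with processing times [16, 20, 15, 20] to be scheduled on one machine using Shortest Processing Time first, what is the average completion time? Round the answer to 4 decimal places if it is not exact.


Sort jobs by processing time (SPT order): [15, 16, 20, 20]
Compute completion times sequentially:
  Job 1: processing = 15, completes at 15
  Job 2: processing = 16, completes at 31
  Job 3: processing = 20, completes at 51
  Job 4: processing = 20, completes at 71
Sum of completion times = 168
Average completion time = 168/4 = 42.0

42.0


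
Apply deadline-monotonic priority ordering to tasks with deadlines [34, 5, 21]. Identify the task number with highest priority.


Sort tasks by relative deadline (ascending):
  Task 2: deadline = 5
  Task 3: deadline = 21
  Task 1: deadline = 34
Priority order (highest first): [2, 3, 1]
Highest priority task = 2

2


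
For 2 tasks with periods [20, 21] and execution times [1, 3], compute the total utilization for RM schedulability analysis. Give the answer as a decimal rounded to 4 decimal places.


Compute individual utilizations (exact fractions):
  Task 1: C/T = 1/20 (approx. 0.05)
  Task 2: C/T = 3/21 = 1/7 (approx. 0.1429)
Total utilization U = 1/20 + 1/7 = 27/140
Rounded to 4 decimal places: U = 0.1929
RM (Liu & Layland) bound for 2 tasks = 0.828427; compare with U = 27/140 (approx. 0.192857)
U <= bound, so schedulable by RM sufficient condition.

0.1929


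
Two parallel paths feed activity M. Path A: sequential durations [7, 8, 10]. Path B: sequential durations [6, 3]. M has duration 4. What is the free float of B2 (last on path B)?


ES(B2) = sum of predecessors on chain B = 6
EF(B2) = ES + duration = 6 + 3 = 9
Successor of B2 is M. ES(M) = max(sum(A), sum(B)) = max(25, 9) = 25
Free float = ES(successor) - EF(current) = 25 - 9 = 16

16


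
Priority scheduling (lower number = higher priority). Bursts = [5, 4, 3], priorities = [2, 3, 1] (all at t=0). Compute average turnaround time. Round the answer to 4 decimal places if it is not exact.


Sort by priority (ascending = highest first):
Order: [(1, 3), (2, 5), (3, 4)]
Completion times:
  Priority 1, burst=3, C=3
  Priority 2, burst=5, C=8
  Priority 3, burst=4, C=12
Average turnaround = 23/3 = 7.6667

7.6667


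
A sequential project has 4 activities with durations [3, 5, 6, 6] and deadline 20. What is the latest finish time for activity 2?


LF(activity 2) = deadline - sum of successor durations
Successors: activities 3 through 4 with durations [6, 6]
Sum of successor durations = 12
LF = 20 - 12 = 8

8


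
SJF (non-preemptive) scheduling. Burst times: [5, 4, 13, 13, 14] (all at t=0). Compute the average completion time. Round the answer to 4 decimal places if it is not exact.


SJF order (ascending): [4, 5, 13, 13, 14]
Completion times:
  Job 1: burst=4, C=4
  Job 2: burst=5, C=9
  Job 3: burst=13, C=22
  Job 4: burst=13, C=35
  Job 5: burst=14, C=49
Average completion = 119/5 = 23.8

23.8


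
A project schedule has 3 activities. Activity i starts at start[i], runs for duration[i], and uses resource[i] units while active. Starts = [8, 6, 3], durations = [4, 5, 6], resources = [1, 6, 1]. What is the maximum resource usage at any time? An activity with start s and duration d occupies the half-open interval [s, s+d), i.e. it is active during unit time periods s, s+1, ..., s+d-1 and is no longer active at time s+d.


Each activity i is active on [start_i, start_i + duration_i).
Compute total resource usage per time slot:
  t=0: active resources = [], total = 0
  t=1: active resources = [], total = 0
  t=2: active resources = [], total = 0
  t=3: active resources = [1], total = 1
  t=4: active resources = [1], total = 1
  t=5: active resources = [1], total = 1
  t=6: active resources = [6, 1], total = 7
  t=7: active resources = [6, 1], total = 7
  t=8: active resources = [1, 6, 1], total = 8
  t=9: active resources = [1, 6], total = 7
  t=10: active resources = [1, 6], total = 7
  t=11: active resources = [1], total = 1
Peak resource demand = 8

8


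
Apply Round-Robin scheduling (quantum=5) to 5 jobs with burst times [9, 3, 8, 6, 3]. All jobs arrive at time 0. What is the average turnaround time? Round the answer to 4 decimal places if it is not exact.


Time quantum = 5
Execution trace:
  J1 runs 5 units, time = 5
  J2 runs 3 units, time = 8
  J3 runs 5 units, time = 13
  J4 runs 5 units, time = 18
  J5 runs 3 units, time = 21
  J1 runs 4 units, time = 25
  J3 runs 3 units, time = 28
  J4 runs 1 units, time = 29
Finish times: [25, 8, 28, 29, 21]
Average turnaround = 111/5 = 22.2

22.2


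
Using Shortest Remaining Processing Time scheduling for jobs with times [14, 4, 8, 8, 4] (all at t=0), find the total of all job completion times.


Since all jobs arrive at t=0, SRPT equals SPT ordering.
SPT order: [4, 4, 8, 8, 14]
Completion times:
  Job 1: p=4, C=4
  Job 2: p=4, C=8
  Job 3: p=8, C=16
  Job 4: p=8, C=24
  Job 5: p=14, C=38
Total completion time = 4 + 8 + 16 + 24 + 38 = 90

90


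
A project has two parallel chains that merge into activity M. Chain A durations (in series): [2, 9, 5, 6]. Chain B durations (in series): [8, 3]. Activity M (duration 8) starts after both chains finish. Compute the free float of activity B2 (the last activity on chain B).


ES(B2) = sum of predecessors on chain B = 8
EF(B2) = ES + duration = 8 + 3 = 11
Successor of B2 is M. ES(M) = max(sum(A), sum(B)) = max(22, 11) = 22
Free float = ES(successor) - EF(current) = 22 - 11 = 11

11


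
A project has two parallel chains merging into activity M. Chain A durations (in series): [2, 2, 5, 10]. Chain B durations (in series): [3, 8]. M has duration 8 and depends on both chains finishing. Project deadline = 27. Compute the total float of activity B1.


Forward pass: ES(B1) = sum of predecessors on chain B = 0
EF = ES + duration = 0 + 3 = 3
Backward pass: LF(M) = deadline = 27; LS(M) = 27 - 8 = 19
LF(B1) = LS(M) - sum(successors on chain B) = 19 - 8 = 11
LS = LF - duration = 11 - 3 = 8
Total float = LS - ES = 8 - 0 = 8

8


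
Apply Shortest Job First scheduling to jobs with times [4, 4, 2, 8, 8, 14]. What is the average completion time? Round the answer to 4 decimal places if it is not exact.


SJF order (ascending): [2, 4, 4, 8, 8, 14]
Completion times:
  Job 1: burst=2, C=2
  Job 2: burst=4, C=6
  Job 3: burst=4, C=10
  Job 4: burst=8, C=18
  Job 5: burst=8, C=26
  Job 6: burst=14, C=40
Average completion = 102/6 = 17.0

17.0


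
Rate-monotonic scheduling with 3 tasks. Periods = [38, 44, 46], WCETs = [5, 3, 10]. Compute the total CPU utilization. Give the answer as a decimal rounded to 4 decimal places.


Compute individual utilizations (exact fractions):
  Task 1: C/T = 5/38 (approx. 0.1316)
  Task 2: C/T = 3/44 (approx. 0.0682)
  Task 3: C/T = 10/46 = 5/23 (approx. 0.2174)
Total utilization U = 5/38 + 3/44 + 5/23 = 8021/19228
Rounded to 4 decimal places: U = 0.4172
RM (Liu & Layland) bound for 3 tasks = 0.779763; compare with U = 8021/19228 (approx. 0.417152)
U <= bound, so schedulable by RM sufficient condition.

0.4172


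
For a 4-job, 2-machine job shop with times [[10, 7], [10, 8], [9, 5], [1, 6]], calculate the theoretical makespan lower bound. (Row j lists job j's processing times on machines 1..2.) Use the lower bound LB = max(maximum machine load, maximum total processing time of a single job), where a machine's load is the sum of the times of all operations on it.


Machine loads:
  Machine 1: 10 + 10 + 9 + 1 = 30
  Machine 2: 7 + 8 + 5 + 6 = 26
Max machine load = 30
Job totals:
  Job 1: 17
  Job 2: 18
  Job 3: 14
  Job 4: 7
Max job total = 18
Lower bound = max(30, 18) = 30

30


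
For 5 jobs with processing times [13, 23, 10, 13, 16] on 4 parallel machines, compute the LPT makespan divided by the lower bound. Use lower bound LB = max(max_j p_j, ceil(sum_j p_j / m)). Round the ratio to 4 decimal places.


LPT order: [23, 16, 13, 13, 10]
Machine loads after assignment: [23, 16, 23, 13]
LPT makespan = 23
Lower bound = max(max_job, ceil(total/4)) = max(23, 19) = 23
Ratio = 23 / 23 = 1.0

1.0


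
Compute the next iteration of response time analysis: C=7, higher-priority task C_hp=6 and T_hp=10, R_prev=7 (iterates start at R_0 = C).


R_next = C + ceil(R_prev / T_hp) * C_hp
ceil(7 / 10) = ceil(0.7) = 1
Interference = 1 * 6 = 6
R_next = 7 + 6 = 13

13


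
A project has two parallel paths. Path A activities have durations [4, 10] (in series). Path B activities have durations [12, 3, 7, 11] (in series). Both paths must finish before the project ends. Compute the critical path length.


Path A total = 4 + 10 = 14
Path B total = 12 + 3 + 7 + 11 = 33
Critical path = longest path = max(14, 33) = 33

33


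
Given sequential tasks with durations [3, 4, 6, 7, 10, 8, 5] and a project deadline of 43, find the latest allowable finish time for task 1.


LF(activity 1) = deadline - sum of successor durations
Successors: activities 2 through 7 with durations [4, 6, 7, 10, 8, 5]
Sum of successor durations = 40
LF = 43 - 40 = 3

3


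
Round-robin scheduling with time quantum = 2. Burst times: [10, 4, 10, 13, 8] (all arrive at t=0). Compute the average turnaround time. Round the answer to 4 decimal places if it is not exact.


Time quantum = 2
Execution trace:
  J1 runs 2 units, time = 2
  J2 runs 2 units, time = 4
  J3 runs 2 units, time = 6
  J4 runs 2 units, time = 8
  J5 runs 2 units, time = 10
  J1 runs 2 units, time = 12
  J2 runs 2 units, time = 14
  J3 runs 2 units, time = 16
  J4 runs 2 units, time = 18
  J5 runs 2 units, time = 20
  J1 runs 2 units, time = 22
  J3 runs 2 units, time = 24
  J4 runs 2 units, time = 26
  J5 runs 2 units, time = 28
  J1 runs 2 units, time = 30
  J3 runs 2 units, time = 32
  J4 runs 2 units, time = 34
  J5 runs 2 units, time = 36
  J1 runs 2 units, time = 38
  J3 runs 2 units, time = 40
  J4 runs 2 units, time = 42
  J4 runs 2 units, time = 44
  J4 runs 1 units, time = 45
Finish times: [38, 14, 40, 45, 36]
Average turnaround = 173/5 = 34.6

34.6


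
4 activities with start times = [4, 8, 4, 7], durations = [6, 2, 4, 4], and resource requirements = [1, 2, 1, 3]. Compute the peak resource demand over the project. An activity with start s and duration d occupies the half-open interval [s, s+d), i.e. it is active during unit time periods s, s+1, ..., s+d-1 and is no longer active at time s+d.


Each activity i is active on [start_i, start_i + duration_i).
Compute total resource usage per time slot:
  t=0: active resources = [], total = 0
  t=1: active resources = [], total = 0
  t=2: active resources = [], total = 0
  t=3: active resources = [], total = 0
  t=4: active resources = [1, 1], total = 2
  t=5: active resources = [1, 1], total = 2
  t=6: active resources = [1, 1], total = 2
  t=7: active resources = [1, 1, 3], total = 5
  t=8: active resources = [1, 2, 3], total = 6
  t=9: active resources = [1, 2, 3], total = 6
  t=10: active resources = [3], total = 3
Peak resource demand = 6

6
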